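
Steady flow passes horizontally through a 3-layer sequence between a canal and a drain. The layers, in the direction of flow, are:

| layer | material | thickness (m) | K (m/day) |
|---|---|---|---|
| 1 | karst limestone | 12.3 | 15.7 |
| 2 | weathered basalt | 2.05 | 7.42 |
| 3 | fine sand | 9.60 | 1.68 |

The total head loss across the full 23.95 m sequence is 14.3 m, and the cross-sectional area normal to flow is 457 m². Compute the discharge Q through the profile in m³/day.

965

Flow is perpendicular to layering, so the layers act in series and the equivalent K is the thickness-weighted harmonic mean.
Total thickness L = 12.3 + 2.05 + 9.60 = 23.95 m.
Σ(b_i/K_i) = 12.3/15.7 + 2.05/7.42 + 9.60/1.68 = 6.774 d.
K_eq = L / Σ(b_i/K_i) = 23.95 / 6.774 = 3.536 m/day.
Q = K_eq · A · (Δh/L) = 3.536 × 457 × (14.3/23.95) = 964.7 m³/day.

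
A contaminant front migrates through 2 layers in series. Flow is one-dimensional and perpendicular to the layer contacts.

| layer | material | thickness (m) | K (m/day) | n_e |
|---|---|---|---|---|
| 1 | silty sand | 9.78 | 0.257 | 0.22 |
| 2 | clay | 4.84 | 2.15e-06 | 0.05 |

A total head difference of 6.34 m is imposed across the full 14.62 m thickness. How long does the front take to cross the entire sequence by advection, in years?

With flow normal to the layers, continuity requires the same specific discharge q through every layer.
Σ(b_i/K_i) = 9.78/0.257 + 4.84/2.15e-06 = 2.251e+06 d.
q = Δh / Σ(b_i/K_i) = 6.34 / 2.251e+06 = 2.816e-06 m/day.
In each layer the seepage velocity is v_i = q/n_i, so the layer transit time is t_i = b_i·n_i / q:
  layer 1 (silty sand): t_1 = 9.78 × 0.22 / 2.816e-06 = 7.640e+05 d
  layer 2 (clay): t_2 = 4.84 × 0.05 / 2.816e-06 = 85929 d
Total t = Σ t_i = 8.499e+05 days = 2327 years.

2330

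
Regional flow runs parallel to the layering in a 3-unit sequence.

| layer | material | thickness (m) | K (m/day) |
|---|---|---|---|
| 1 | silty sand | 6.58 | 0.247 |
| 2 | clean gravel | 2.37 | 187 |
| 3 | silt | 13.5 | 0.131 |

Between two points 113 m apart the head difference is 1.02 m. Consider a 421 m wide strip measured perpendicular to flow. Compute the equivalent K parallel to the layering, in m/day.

Flow is parallel to layering, so each bed carries its own Darcy discharge and the transmissivities add.
Σ(K_i·b_i) = 0.247×6.58 + 187×2.37 + 0.131×13.5 = 446.6 m²/day.
Total thickness b = 22.45 m, so K_eq = Σ(K_i·b_i)/b = 19.89 m/day.

19.9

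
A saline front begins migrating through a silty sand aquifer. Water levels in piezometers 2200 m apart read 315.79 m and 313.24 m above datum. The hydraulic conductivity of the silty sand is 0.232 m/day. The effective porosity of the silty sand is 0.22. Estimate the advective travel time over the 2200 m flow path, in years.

Hydraulic gradient i = (315.79 − 313.24) / 2200 = 2.55 / 2200 = 0.001159.
Darcy flux q = K · i = 0.2320 × 0.001159 = 0.0002689 m/day.
Seepage velocity v = q / n_e = 0.0002689 / 0.22 = 0.001222 m/day.
Travel time t = L / v = 2200 / 0.001222 = 1.800e+06 days = 4928 years.

4930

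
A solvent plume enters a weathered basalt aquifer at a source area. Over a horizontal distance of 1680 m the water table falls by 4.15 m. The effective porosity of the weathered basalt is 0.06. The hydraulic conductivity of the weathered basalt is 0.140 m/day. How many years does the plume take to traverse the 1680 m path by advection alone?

798

Hydraulic gradient i = Δh / L = 4.15 / 1680 = 0.002470.
Darcy flux q = K · i = 0.1400 × 0.002470 = 0.0003458 m/day.
Seepage velocity v = q / n_e = 0.0003458 / 0.06 = 0.005764 m/day.
Travel time t = L / v = 1680 / 0.005764 = 2.915e+05 days = 798.0 years.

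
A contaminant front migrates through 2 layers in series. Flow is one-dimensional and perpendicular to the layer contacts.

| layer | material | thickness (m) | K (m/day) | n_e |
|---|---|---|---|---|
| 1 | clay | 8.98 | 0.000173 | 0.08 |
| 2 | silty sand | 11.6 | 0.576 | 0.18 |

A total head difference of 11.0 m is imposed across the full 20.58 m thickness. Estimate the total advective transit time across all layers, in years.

36.3

With flow normal to the layers, continuity requires the same specific discharge q through every layer.
Σ(b_i/K_i) = 8.98/0.000173 + 11.6/0.576 = 51928 d.
q = Δh / Σ(b_i/K_i) = 11.0 / 51928 = 0.0002118 m/day.
In each layer the seepage velocity is v_i = q/n_i, so the layer transit time is t_i = b_i·n_i / q:
  layer 1 (clay): t_1 = 8.98 × 0.08 / 0.0002118 = 3391 d
  layer 2 (silty sand): t_2 = 11.6 × 0.18 / 0.0002118 = 9857 d
Total t = Σ t_i = 13248 days = 36.27 years.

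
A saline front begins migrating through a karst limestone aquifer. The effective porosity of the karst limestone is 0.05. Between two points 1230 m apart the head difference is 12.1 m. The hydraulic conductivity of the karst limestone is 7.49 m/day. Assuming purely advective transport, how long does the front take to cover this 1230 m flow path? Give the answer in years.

2.29

Hydraulic gradient i = Δh / L = 12.1 / 1230 = 0.009837.
Darcy flux q = K · i = 7.490 × 0.009837 = 0.07368 m/day.
Seepage velocity v = q / n_e = 0.07368 / 0.05 = 1.474 m/day.
Travel time t = L / v = 1230 / 1.474 = 834.7 days = 2.285 years.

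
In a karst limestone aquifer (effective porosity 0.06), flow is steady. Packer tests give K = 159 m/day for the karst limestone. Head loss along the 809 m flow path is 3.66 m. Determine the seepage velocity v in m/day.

12.0

Hydraulic gradient i = Δh / L = 3.66 / 809 = 0.004524.
Darcy flux q = K · i = 159.0 × 0.004524 = 0.7193 m/day.
Seepage velocity v = q / n_e = 0.7193 / 0.06 = 11.99 m/day.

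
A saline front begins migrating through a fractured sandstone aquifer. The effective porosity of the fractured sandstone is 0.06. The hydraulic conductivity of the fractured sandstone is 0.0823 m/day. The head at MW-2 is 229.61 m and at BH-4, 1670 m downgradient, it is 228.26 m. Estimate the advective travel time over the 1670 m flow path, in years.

Hydraulic gradient i = (229.61 − 228.26) / 1670 = 1.35 / 1670 = 0.0008084.
Darcy flux q = K · i = 0.08230 × 0.0008084 = 6.653e-05 m/day.
Seepage velocity v = q / n_e = 6.653e-05 / 0.06 = 0.001109 m/day.
Travel time t = L / v = 1670 / 0.001109 = 1.506e+06 days = 4123 years.

4120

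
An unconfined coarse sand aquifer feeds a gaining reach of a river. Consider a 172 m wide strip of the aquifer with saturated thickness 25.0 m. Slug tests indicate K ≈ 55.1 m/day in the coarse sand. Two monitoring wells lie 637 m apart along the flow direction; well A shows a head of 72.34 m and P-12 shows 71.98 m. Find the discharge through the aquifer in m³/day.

Cross-sectional area A = 172 × 25.0 = 4300 m².
Hydraulic gradient i = (72.34 − 71.98) / 637 = 0.36 / 637 = 0.0005651.
Darcy's law: Q = K · A · i = 55.10 × 4300 × 0.0005651 = 133.9 m³/day.

134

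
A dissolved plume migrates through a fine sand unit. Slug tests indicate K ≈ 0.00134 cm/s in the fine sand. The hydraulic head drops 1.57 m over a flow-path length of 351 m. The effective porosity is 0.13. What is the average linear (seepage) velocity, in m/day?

0.0398

Convert K: 0.00134 cm/s × 864 = 1.158 m/day.
Hydraulic gradient i = Δh / L = 1.57 / 351 = 0.004473.
Darcy flux q = K · i = 1.158 × 0.004473 = 0.005179 m/day.
Seepage velocity v = q / n_e = 0.005179 / 0.13 = 0.03984 m/day.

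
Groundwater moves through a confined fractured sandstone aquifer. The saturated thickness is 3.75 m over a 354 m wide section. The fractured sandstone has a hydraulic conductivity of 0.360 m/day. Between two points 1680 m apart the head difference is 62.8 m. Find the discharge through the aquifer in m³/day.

17.9

Cross-sectional area A = 354 × 3.75 = 1328 m².
Hydraulic gradient i = Δh / L = 62.8 / 1680 = 0.03738.
Darcy's law: Q = K · A · i = 0.3600 × 1328 × 0.03738 = 17.86 m³/day.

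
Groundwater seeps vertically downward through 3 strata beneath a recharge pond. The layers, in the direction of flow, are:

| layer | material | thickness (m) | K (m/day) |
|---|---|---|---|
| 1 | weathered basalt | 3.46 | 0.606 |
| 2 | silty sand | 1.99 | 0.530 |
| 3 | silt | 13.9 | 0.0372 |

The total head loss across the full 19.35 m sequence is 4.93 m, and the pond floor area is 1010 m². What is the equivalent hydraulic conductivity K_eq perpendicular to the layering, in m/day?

Flow is perpendicular to layering, so the layers act in series and the equivalent K is the thickness-weighted harmonic mean.
Total thickness L = 3.46 + 1.99 + 13.9 = 19.35 m.
Σ(b_i/K_i) = 3.46/0.606 + 1.99/0.530 + 13.9/0.0372 = 383.1 d.
K_eq = L / Σ(b_i/K_i) = 19.35 / 383.1 = 0.05051 m/day.

0.0505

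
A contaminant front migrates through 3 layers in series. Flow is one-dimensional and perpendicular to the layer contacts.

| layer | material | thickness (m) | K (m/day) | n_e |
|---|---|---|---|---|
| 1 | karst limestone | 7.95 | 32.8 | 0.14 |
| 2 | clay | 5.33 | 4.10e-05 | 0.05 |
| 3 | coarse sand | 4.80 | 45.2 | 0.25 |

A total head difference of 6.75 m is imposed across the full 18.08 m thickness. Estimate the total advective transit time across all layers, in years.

With flow normal to the layers, continuity requires the same specific discharge q through every layer.
Σ(b_i/K_i) = 7.95/32.8 + 5.33/4.10e-05 + 4.80/45.2 = 1.300e+05 d.
q = Δh / Σ(b_i/K_i) = 6.75 / 1.300e+05 = 5.192e-05 m/day.
In each layer the seepage velocity is v_i = q/n_i, so the layer transit time is t_i = b_i·n_i / q:
  layer 1 (karst limestone): t_1 = 7.95 × 0.14 / 5.192e-05 = 21436 d
  layer 2 (clay): t_2 = 5.33 × 0.05 / 5.192e-05 = 5133 d
  layer 3 (coarse sand): t_3 = 4.80 × 0.25 / 5.192e-05 = 23111 d
Total t = Σ t_i = 49679 days = 136.0 years.

136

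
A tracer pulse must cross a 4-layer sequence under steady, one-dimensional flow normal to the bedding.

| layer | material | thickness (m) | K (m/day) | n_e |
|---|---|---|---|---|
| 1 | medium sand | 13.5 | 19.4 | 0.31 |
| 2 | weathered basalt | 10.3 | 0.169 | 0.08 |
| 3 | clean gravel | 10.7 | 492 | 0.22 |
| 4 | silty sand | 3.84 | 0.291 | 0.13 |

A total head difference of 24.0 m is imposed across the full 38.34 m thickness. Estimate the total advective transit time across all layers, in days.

With flow normal to the layers, continuity requires the same specific discharge q through every layer.
Σ(b_i/K_i) = 13.5/19.4 + 10.3/0.169 + 10.7/492 + 3.84/0.291 = 74.86 d.
q = Δh / Σ(b_i/K_i) = 24.0 / 74.86 = 0.3206 m/day.
In each layer the seepage velocity is v_i = q/n_i, so the layer transit time is t_i = b_i·n_i / q:
  layer 1 (medium sand): t_1 = 13.5 × 0.31 / 0.3206 = 13.05 d
  layer 2 (weathered basalt): t_2 = 10.3 × 0.08 / 0.3206 = 2.570 d
  layer 3 (clean gravel): t_3 = 10.7 × 0.22 / 0.3206 = 7.343 d
  layer 4 (silty sand): t_4 = 3.84 × 0.13 / 0.3206 = 1.557 d
Total t = Σ t_i = 24.52 days.

24.5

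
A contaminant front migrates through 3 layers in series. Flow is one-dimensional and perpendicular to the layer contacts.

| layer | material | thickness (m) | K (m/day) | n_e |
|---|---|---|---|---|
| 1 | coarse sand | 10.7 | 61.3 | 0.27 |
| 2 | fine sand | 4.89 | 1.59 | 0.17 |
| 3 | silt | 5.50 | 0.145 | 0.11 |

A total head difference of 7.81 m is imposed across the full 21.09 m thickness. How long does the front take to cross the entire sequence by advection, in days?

With flow normal to the layers, continuity requires the same specific discharge q through every layer.
Σ(b_i/K_i) = 10.7/61.3 + 4.89/1.59 + 5.50/0.145 = 41.18 d.
q = Δh / Σ(b_i/K_i) = 7.81 / 41.18 = 0.1897 m/day.
In each layer the seepage velocity is v_i = q/n_i, so the layer transit time is t_i = b_i·n_i / q:
  layer 1 (coarse sand): t_1 = 10.7 × 0.27 / 0.1897 = 15.23 d
  layer 2 (fine sand): t_2 = 4.89 × 0.17 / 0.1897 = 4.383 d
  layer 3 (silt): t_3 = 5.50 × 0.11 / 0.1897 = 3.190 d
Total t = Σ t_i = 22.81 days.

22.8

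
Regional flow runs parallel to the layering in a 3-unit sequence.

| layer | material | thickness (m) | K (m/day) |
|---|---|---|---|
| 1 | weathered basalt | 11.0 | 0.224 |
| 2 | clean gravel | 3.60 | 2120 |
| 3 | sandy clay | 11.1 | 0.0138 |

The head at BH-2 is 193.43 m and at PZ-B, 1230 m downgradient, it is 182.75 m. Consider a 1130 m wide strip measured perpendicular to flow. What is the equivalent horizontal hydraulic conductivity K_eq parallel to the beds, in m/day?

297

Flow is parallel to layering, so each bed carries its own Darcy discharge and the transmissivities add.
Σ(K_i·b_i) = 0.224×11.0 + 2120×3.60 + 0.0138×11.1 = 7635 m²/day.
Total thickness b = 25.70 m, so K_eq = Σ(K_i·b_i)/b = 297.1 m/day.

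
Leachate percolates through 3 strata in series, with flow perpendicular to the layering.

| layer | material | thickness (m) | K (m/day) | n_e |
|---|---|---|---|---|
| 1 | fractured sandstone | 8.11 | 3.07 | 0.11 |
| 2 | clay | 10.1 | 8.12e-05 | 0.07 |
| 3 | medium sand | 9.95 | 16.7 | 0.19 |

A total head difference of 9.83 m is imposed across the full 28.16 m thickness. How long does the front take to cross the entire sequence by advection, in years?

121

With flow normal to the layers, continuity requires the same specific discharge q through every layer.
Σ(b_i/K_i) = 8.11/3.07 + 10.1/8.12e-05 + 9.95/16.7 = 1.244e+05 d.
q = Δh / Σ(b_i/K_i) = 9.83 / 1.244e+05 = 7.903e-05 m/day.
In each layer the seepage velocity is v_i = q/n_i, so the layer transit time is t_i = b_i·n_i / q:
  layer 1 (fractured sandstone): t_1 = 8.11 × 0.11 / 7.903e-05 = 11289 d
  layer 2 (clay): t_2 = 10.1 × 0.07 / 7.903e-05 = 8946 d
  layer 3 (medium sand): t_3 = 9.95 × 0.19 / 7.903e-05 = 23922 d
Total t = Σ t_i = 44157 days = 120.9 years.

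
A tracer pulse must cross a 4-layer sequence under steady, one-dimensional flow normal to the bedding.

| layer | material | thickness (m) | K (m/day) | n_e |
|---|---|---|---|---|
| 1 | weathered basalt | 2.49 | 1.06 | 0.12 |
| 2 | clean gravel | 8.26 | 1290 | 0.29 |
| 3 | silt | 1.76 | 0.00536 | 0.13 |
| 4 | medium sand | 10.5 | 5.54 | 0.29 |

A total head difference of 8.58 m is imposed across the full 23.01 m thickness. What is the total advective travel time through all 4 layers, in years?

0.633

With flow normal to the layers, continuity requires the same specific discharge q through every layer.
Σ(b_i/K_i) = 2.49/1.06 + 8.26/1290 + 1.76/0.00536 + 10.5/5.54 = 332.6 d.
q = Δh / Σ(b_i/K_i) = 8.58 / 332.6 = 0.02580 m/day.
In each layer the seepage velocity is v_i = q/n_i, so the layer transit time is t_i = b_i·n_i / q:
  layer 1 (weathered basalt): t_1 = 2.49 × 0.12 / 0.02580 = 11.58 d
  layer 2 (clean gravel): t_2 = 8.26 × 0.29 / 0.02580 = 92.86 d
  layer 3 (silt): t_3 = 1.76 × 0.13 / 0.02580 = 8.870 d
  layer 4 (medium sand): t_4 = 10.5 × 0.29 / 0.02580 = 118.0 d
Total t = Σ t_i = 231.4 days = 0.6334 years.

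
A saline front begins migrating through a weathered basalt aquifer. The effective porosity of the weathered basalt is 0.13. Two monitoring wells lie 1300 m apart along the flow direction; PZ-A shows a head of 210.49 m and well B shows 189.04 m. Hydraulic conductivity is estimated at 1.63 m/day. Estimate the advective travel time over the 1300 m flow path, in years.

17.2

Hydraulic gradient i = (210.49 − 189.04) / 1300 = 21.45 / 1300 = 0.01650.
Darcy flux q = K · i = 1.630 × 0.01650 = 0.02689 m/day.
Seepage velocity v = q / n_e = 0.02689 / 0.13 = 0.2069 m/day.
Travel time t = L / v = 1300 / 0.2069 = 6284 days = 17.20 years.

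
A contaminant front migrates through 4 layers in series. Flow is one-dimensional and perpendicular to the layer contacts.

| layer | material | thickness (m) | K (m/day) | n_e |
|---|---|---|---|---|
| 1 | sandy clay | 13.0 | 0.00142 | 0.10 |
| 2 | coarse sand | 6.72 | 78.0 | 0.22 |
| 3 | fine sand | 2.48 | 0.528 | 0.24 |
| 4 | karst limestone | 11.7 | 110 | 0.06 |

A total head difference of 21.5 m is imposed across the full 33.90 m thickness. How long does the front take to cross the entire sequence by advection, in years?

With flow normal to the layers, continuity requires the same specific discharge q through every layer.
Σ(b_i/K_i) = 13.0/0.00142 + 6.72/78.0 + 2.48/0.528 + 11.7/110 = 9160 d.
q = Δh / Σ(b_i/K_i) = 21.5 / 9160 = 0.002347 m/day.
In each layer the seepage velocity is v_i = q/n_i, so the layer transit time is t_i = b_i·n_i / q:
  layer 1 (sandy clay): t_1 = 13.0 × 0.10 / 0.002347 = 553.8 d
  layer 2 (coarse sand): t_2 = 6.72 × 0.22 / 0.002347 = 629.9 d
  layer 3 (fine sand): t_3 = 2.48 × 0.24 / 0.002347 = 253.6 d
  layer 4 (karst limestone): t_4 = 11.7 × 0.06 / 0.002347 = 299.1 d
Total t = Σ t_i = 1736 days = 4.754 years.

4.75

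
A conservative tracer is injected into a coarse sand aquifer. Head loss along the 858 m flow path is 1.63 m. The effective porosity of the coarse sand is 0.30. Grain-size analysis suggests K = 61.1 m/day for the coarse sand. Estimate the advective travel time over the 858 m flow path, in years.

6.07

Hydraulic gradient i = Δh / L = 1.63 / 858 = 0.001900.
Darcy flux q = K · i = 61.10 × 0.001900 = 0.1161 m/day.
Seepage velocity v = q / n_e = 0.1161 / 0.30 = 0.3869 m/day.
Travel time t = L / v = 858 / 0.3869 = 2218 days = 6.071 years.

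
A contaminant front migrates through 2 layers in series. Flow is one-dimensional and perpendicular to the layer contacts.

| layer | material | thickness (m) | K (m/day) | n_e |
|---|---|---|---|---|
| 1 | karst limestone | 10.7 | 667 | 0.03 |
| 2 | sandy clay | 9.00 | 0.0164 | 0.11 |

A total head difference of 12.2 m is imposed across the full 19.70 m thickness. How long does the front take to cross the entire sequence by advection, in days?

59.0

With flow normal to the layers, continuity requires the same specific discharge q through every layer.
Σ(b_i/K_i) = 10.7/667 + 9.00/0.0164 = 548.8 d.
q = Δh / Σ(b_i/K_i) = 12.2 / 548.8 = 0.02223 m/day.
In each layer the seepage velocity is v_i = q/n_i, so the layer transit time is t_i = b_i·n_i / q:
  layer 1 (karst limestone): t_1 = 10.7 × 0.03 / 0.02223 = 14.44 d
  layer 2 (sandy clay): t_2 = 9.00 × 0.11 / 0.02223 = 44.53 d
Total t = Σ t_i = 58.97 days.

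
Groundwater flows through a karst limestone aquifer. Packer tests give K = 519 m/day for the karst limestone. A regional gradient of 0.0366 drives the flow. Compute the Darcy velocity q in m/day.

19.0

Hydraulic gradient i = 0.0366.
Specific discharge q = K · i = 519.0 × 0.03660 = 19.00 m/day.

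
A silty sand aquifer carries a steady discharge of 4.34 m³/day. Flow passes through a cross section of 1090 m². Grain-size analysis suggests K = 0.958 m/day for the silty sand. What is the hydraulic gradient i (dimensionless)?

From Q = K·A·i, i = Q / (K·A) = 4.34 / (0.9580 × 1090) = 0.004156.

0.00416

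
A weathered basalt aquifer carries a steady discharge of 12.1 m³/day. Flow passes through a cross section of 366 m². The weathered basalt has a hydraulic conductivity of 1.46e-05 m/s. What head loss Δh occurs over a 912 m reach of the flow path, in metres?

23.9

Convert K: 1.46e-05 m/s × 86400 = 1.261 m/day.
From Q = K·A·i, i = Q / (K·A) = 12.1 / (1.261 × 366.0) = 0.02621.
Head loss Δh = i · L = 0.02621 × 912 = 23.90 m.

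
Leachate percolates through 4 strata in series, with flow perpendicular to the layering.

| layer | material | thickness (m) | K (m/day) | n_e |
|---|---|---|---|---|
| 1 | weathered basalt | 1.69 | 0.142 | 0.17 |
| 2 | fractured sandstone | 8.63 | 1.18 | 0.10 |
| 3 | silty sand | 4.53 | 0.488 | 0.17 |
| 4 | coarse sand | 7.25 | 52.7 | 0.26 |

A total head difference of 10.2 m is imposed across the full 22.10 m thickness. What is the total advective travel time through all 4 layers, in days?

10.7

With flow normal to the layers, continuity requires the same specific discharge q through every layer.
Σ(b_i/K_i) = 1.69/0.142 + 8.63/1.18 + 4.53/0.488 + 7.25/52.7 = 28.64 d.
q = Δh / Σ(b_i/K_i) = 10.2 / 28.64 = 0.3562 m/day.
In each layer the seepage velocity is v_i = q/n_i, so the layer transit time is t_i = b_i·n_i / q:
  layer 1 (weathered basalt): t_1 = 1.69 × 0.17 / 0.3562 = 0.8066 d
  layer 2 (fractured sandstone): t_2 = 8.63 × 0.10 / 0.3562 = 2.423 d
  layer 3 (silty sand): t_3 = 4.53 × 0.17 / 0.3562 = 2.162 d
  layer 4 (coarse sand): t_4 = 7.25 × 0.26 / 0.3562 = 5.292 d
Total t = Σ t_i = 10.68 days.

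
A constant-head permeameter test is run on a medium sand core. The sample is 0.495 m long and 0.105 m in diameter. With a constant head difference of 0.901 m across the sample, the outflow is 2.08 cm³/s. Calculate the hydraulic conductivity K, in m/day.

11.4

Cross-sectional area A = π·(d/2)² = π × (0.105/2)² = 0.008659 m².
Convert discharge: 2.08 cm³/s = 2.080e-06 m³/s.
Darcy's law rearranged: K = Q·L / (A·Δh) = 2.080e-06 × 0.495 / (0.008659 × 0.901) = 0.0001320 m/s = 11.40 m/day.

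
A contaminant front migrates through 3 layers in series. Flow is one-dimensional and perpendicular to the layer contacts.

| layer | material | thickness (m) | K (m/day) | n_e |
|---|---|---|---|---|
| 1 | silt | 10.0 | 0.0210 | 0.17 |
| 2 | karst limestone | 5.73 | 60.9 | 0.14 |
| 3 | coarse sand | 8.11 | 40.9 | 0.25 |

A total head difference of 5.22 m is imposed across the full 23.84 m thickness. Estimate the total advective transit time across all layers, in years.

1.13

With flow normal to the layers, continuity requires the same specific discharge q through every layer.
Σ(b_i/K_i) = 10.0/0.0210 + 5.73/60.9 + 8.11/40.9 = 476.5 d.
q = Δh / Σ(b_i/K_i) = 5.22 / 476.5 = 0.01096 m/day.
In each layer the seepage velocity is v_i = q/n_i, so the layer transit time is t_i = b_i·n_i / q:
  layer 1 (silt): t_1 = 10.0 × 0.17 / 0.01096 = 155.2 d
  layer 2 (karst limestone): t_2 = 5.73 × 0.14 / 0.01096 = 73.23 d
  layer 3 (coarse sand): t_3 = 8.11 × 0.25 / 0.01096 = 185.1 d
Total t = Σ t_i = 413.5 days = 1.132 years.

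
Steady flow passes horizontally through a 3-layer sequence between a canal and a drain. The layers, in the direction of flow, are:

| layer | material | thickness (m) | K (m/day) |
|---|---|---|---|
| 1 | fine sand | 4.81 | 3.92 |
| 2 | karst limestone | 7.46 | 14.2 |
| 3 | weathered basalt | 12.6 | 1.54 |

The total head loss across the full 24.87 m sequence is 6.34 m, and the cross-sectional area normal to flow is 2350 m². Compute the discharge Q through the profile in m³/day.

1500

Flow is perpendicular to layering, so the layers act in series and the equivalent K is the thickness-weighted harmonic mean.
Total thickness L = 4.81 + 7.46 + 12.6 = 24.87 m.
Σ(b_i/K_i) = 4.81/3.92 + 7.46/14.2 + 12.6/1.54 = 9.934 d.
K_eq = L / Σ(b_i/K_i) = 24.87 / 9.934 = 2.503 m/day.
Q = K_eq · A · (Δh/L) = 2.503 × 2350 × (6.34/24.87) = 1500 m³/day.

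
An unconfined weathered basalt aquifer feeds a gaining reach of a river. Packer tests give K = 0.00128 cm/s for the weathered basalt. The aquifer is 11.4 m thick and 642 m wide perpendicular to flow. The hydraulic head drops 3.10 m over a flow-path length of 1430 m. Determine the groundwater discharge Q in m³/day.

17.5

Convert K: 0.00128 cm/s × 864 = 1.106 m/day.
Cross-sectional area A = 642 × 11.4 = 7319 m².
Hydraulic gradient i = Δh / L = 3.10 / 1430 = 0.002168.
Darcy's law: Q = K · A · i = 1.106 × 7319 × 0.002168 = 17.55 m³/day.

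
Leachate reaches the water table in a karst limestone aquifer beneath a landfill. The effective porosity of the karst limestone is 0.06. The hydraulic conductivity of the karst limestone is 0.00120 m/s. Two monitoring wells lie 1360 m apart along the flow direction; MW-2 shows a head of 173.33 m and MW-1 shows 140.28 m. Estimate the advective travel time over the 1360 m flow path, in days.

32.4

Convert K: 0.00120 m/s × 86400 = 103.7 m/day.
Hydraulic gradient i = (173.33 − 140.28) / 1360 = 33.05 / 1360 = 0.02430.
Darcy flux q = K · i = 103.7 × 0.02430 = 2.520 m/day.
Seepage velocity v = q / n_e = 2.520 / 0.06 = 41.99 m/day.
Travel time t = L / v = 1360 / 41.99 = 32.39 days.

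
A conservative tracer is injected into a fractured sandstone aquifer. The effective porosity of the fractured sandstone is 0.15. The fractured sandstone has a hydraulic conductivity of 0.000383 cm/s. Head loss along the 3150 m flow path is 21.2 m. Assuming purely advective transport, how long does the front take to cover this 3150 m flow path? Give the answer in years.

581

Convert K: 0.000383 cm/s × 864 = 0.3309 m/day.
Hydraulic gradient i = Δh / L = 21.2 / 3150 = 0.006730.
Darcy flux q = K · i = 0.3309 × 0.006730 = 0.002227 m/day.
Seepage velocity v = q / n_e = 0.002227 / 0.15 = 0.01485 m/day.
Travel time t = L / v = 3150 / 0.01485 = 2.122e+05 days = 580.9 years.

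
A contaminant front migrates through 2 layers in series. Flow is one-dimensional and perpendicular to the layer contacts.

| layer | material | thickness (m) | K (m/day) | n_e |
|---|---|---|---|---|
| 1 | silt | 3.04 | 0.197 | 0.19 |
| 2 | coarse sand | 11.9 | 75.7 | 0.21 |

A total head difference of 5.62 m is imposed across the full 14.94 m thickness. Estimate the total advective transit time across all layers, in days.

With flow normal to the layers, continuity requires the same specific discharge q through every layer.
Σ(b_i/K_i) = 3.04/0.197 + 11.9/75.7 = 15.59 d.
q = Δh / Σ(b_i/K_i) = 5.62 / 15.59 = 0.3605 m/day.
In each layer the seepage velocity is v_i = q/n_i, so the layer transit time is t_i = b_i·n_i / q:
  layer 1 (silt): t_1 = 3.04 × 0.19 / 0.3605 = 1.602 d
  layer 2 (coarse sand): t_2 = 11.9 × 0.21 / 0.3605 = 6.932 d
Total t = Σ t_i = 8.534 days.

8.53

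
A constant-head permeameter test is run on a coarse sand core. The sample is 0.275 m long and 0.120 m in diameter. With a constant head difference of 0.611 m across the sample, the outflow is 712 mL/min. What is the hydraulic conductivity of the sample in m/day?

40.8

Cross-sectional area A = π·(d/2)² = π × (0.120/2)² = 0.01131 m².
Convert discharge: 712 mL/min = 1.187e-05 m³/s.
Darcy's law rearranged: K = Q·L / (A·Δh) = 1.187e-05 × 0.275 / (0.01131 × 0.611) = 0.0004722 m/s = 40.80 m/day.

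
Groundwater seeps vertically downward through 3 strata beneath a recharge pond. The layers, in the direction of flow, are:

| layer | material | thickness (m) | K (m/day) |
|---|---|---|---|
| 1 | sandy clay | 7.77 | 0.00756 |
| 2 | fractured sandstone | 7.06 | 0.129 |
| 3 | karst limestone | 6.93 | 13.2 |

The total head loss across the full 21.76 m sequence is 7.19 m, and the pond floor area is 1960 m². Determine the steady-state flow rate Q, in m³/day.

Flow is perpendicular to layering, so the layers act in series and the equivalent K is the thickness-weighted harmonic mean.
Total thickness L = 7.77 + 7.06 + 6.93 = 21.76 m.
Σ(b_i/K_i) = 7.77/0.00756 + 7.06/0.129 + 6.93/13.2 = 1083 d.
K_eq = L / Σ(b_i/K_i) = 21.76 / 1083 = 0.02009 m/day.
Q = K_eq · A · (Δh/L) = 0.02009 × 1960 × (7.19/21.76) = 13.01 m³/day.

13.0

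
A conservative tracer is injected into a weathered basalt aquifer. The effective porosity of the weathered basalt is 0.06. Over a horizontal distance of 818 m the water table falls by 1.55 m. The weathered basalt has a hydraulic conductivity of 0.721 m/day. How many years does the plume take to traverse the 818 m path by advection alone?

Hydraulic gradient i = Δh / L = 1.55 / 818 = 0.001895.
Darcy flux q = K · i = 0.7210 × 0.001895 = 0.001366 m/day.
Seepage velocity v = q / n_e = 0.001366 / 0.06 = 0.02277 m/day.
Travel time t = L / v = 818 / 0.02277 = 35925 days = 98.36 years.

98.4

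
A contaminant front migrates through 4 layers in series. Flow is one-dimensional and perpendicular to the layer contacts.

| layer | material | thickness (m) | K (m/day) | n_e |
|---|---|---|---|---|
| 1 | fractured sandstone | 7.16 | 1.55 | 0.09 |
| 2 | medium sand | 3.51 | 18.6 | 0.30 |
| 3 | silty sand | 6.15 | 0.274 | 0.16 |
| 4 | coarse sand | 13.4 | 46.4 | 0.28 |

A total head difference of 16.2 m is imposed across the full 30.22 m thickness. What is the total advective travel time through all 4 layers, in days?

With flow normal to the layers, continuity requires the same specific discharge q through every layer.
Σ(b_i/K_i) = 7.16/1.55 + 3.51/18.6 + 6.15/0.274 + 13.4/46.4 = 27.54 d.
q = Δh / Σ(b_i/K_i) = 16.2 / 27.54 = 0.5882 m/day.
In each layer the seepage velocity is v_i = q/n_i, so the layer transit time is t_i = b_i·n_i / q:
  layer 1 (fractured sandstone): t_1 = 7.16 × 0.09 / 0.5882 = 1.096 d
  layer 2 (medium sand): t_2 = 3.51 × 0.30 / 0.5882 = 1.790 d
  layer 3 (silty sand): t_3 = 6.15 × 0.16 / 0.5882 = 1.673 d
  layer 4 (coarse sand): t_4 = 13.4 × 0.28 / 0.5882 = 6.379 d
Total t = Σ t_i = 10.94 days.

10.9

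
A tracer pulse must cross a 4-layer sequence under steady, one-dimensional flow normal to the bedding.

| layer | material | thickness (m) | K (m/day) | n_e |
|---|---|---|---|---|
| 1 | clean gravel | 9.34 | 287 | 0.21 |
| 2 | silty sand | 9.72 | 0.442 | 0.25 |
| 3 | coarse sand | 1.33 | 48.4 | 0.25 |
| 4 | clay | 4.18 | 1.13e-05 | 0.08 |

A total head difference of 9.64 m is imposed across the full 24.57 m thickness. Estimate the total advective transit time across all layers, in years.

531

With flow normal to the layers, continuity requires the same specific discharge q through every layer.
Σ(b_i/K_i) = 9.34/287 + 9.72/0.442 + 1.33/48.4 + 4.18/1.13e-05 = 3.699e+05 d.
q = Δh / Σ(b_i/K_i) = 9.64 / 3.699e+05 = 2.606e-05 m/day.
In each layer the seepage velocity is v_i = q/n_i, so the layer transit time is t_i = b_i·n_i / q:
  layer 1 (clean gravel): t_1 = 9.34 × 0.21 / 2.606e-05 = 75268 d
  layer 2 (silty sand): t_2 = 9.72 × 0.25 / 2.606e-05 = 93251 d
  layer 3 (coarse sand): t_3 = 1.33 × 0.25 / 2.606e-05 = 12760 d
  layer 4 (clay): t_4 = 4.18 × 0.08 / 2.606e-05 = 12833 d
Total t = Σ t_i = 1.941e+05 days = 531.4 years.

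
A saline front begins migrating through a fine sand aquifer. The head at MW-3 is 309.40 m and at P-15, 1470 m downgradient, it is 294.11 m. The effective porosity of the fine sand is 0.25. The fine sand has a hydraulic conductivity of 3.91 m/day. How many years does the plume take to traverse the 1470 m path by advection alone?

24.7

Hydraulic gradient i = (309.40 − 294.11) / 1470 = 15.29 / 1470 = 0.01040.
Darcy flux q = K · i = 3.910 × 0.01040 = 0.04067 m/day.
Seepage velocity v = q / n_e = 0.04067 / 0.25 = 0.1627 m/day.
Travel time t = L / v = 1470 / 0.1627 = 9036 days = 24.74 years.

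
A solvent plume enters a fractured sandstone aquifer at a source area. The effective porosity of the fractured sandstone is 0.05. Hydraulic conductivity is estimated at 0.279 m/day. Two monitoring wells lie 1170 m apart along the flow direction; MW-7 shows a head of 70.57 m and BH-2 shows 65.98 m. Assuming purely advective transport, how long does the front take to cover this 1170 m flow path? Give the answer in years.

Hydraulic gradient i = (70.57 − 65.98) / 1170 = 4.59 / 1170 = 0.003923.
Darcy flux q = K · i = 0.2790 × 0.003923 = 0.001095 m/day.
Seepage velocity v = q / n_e = 0.001095 / 0.05 = 0.02189 m/day.
Travel time t = L / v = 1170 / 0.02189 = 53447 days = 146.3 years.

146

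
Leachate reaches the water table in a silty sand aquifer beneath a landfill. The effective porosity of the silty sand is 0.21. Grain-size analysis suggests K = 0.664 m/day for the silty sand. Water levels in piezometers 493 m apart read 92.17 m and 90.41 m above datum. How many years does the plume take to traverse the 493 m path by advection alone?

Hydraulic gradient i = (92.17 − 90.41) / 493 = 1.76 / 493 = 0.003570.
Darcy flux q = K · i = 0.6640 × 0.003570 = 0.002370 m/day.
Seepage velocity v = q / n_e = 0.002370 / 0.21 = 0.01129 m/day.
Travel time t = L / v = 493 / 0.01129 = 43675 days = 119.6 years.

120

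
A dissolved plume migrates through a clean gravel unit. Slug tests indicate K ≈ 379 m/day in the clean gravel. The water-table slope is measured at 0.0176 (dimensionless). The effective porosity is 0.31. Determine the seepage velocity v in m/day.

Hydraulic gradient i = 0.0176.
Darcy flux q = K · i = 379.0 × 0.01760 = 6.670 m/day.
Seepage velocity v = q / n_e = 6.670 / 0.31 = 21.52 m/day.

21.5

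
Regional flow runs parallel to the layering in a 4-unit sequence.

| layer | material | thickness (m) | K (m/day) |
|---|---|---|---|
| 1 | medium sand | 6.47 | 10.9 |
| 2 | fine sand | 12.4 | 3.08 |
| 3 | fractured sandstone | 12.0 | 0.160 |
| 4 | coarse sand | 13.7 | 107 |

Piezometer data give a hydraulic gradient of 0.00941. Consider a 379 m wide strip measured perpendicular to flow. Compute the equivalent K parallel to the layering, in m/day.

35.4

Flow is parallel to layering, so each bed carries its own Darcy discharge and the transmissivities add.
Σ(K_i·b_i) = 10.9×6.47 + 3.08×12.4 + 0.160×12.0 + 107×13.7 = 1577 m²/day.
Total thickness b = 44.57 m, so K_eq = Σ(K_i·b_i)/b = 35.37 m/day.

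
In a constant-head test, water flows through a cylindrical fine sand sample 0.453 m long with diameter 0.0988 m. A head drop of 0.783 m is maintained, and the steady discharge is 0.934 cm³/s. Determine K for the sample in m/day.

6.09

Cross-sectional area A = π·(d/2)² = π × (0.0988/2)² = 0.007667 m².
Convert discharge: 0.934 cm³/s = 9.340e-07 m³/s.
Darcy's law rearranged: K = Q·L / (A·Δh) = 9.340e-07 × 0.453 / (0.007667 × 0.783) = 7.048e-05 m/s = 6.090 m/day.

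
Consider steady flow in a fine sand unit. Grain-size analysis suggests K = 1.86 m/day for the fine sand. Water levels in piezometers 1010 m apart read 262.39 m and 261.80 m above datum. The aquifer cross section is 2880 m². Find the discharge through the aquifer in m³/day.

Hydraulic gradient i = (262.39 − 261.80) / 1010 = 0.59 / 1010 = 0.0005842.
Darcy's law: Q = K · A · i = 1.860 × 2880 × 0.0005842 = 3.129 m³/day.

3.13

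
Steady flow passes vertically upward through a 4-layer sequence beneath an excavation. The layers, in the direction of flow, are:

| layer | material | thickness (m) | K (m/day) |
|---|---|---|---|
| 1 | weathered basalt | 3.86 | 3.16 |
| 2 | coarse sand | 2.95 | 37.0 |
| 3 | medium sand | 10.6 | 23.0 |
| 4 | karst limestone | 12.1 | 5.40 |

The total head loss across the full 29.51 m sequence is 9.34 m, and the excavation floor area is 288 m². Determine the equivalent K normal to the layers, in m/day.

Flow is perpendicular to layering, so the layers act in series and the equivalent K is the thickness-weighted harmonic mean.
Total thickness L = 3.86 + 2.95 + 10.6 + 12.1 = 29.51 m.
Σ(b_i/K_i) = 3.86/3.16 + 2.95/37.0 + 10.6/23.0 + 12.1/5.40 = 4.003 d.
K_eq = L / Σ(b_i/K_i) = 29.51 / 4.003 = 7.372 m/day.

7.37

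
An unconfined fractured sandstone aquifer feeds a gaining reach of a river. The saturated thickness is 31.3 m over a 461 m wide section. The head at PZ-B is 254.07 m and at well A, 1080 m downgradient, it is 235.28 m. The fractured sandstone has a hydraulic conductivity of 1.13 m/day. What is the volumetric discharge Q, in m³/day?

Cross-sectional area A = 461 × 31.3 = 14429 m².
Hydraulic gradient i = (254.07 − 235.28) / 1080 = 18.79 / 1080 = 0.01740.
Darcy's law: Q = K · A · i = 1.130 × 14429 × 0.01740 = 283.7 m³/day.

284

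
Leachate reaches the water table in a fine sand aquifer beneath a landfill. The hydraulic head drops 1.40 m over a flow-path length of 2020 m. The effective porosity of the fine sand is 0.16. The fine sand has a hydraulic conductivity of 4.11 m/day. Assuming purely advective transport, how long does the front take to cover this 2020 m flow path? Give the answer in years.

311

Hydraulic gradient i = Δh / L = 1.40 / 2020 = 0.0006931.
Darcy flux q = K · i = 4.110 × 0.0006931 = 0.002849 m/day.
Seepage velocity v = q / n_e = 0.002849 / 0.16 = 0.01780 m/day.
Travel time t = L / v = 2020 / 0.01780 = 1.135e+05 days = 310.6 years.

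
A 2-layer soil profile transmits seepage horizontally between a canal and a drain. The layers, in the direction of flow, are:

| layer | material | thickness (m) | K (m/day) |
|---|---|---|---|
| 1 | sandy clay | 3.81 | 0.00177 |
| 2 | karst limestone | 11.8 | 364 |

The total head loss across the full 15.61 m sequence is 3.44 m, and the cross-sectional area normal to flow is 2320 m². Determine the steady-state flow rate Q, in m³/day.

3.71

Flow is perpendicular to layering, so the layers act in series and the equivalent K is the thickness-weighted harmonic mean.
Total thickness L = 3.81 + 11.8 = 15.61 m.
Σ(b_i/K_i) = 3.81/0.00177 + 11.8/364 = 2153 d.
K_eq = L / Σ(b_i/K_i) = 15.61 / 2153 = 0.007252 m/day.
Q = K_eq · A · (Δh/L) = 0.007252 × 2320 × (3.44/15.61) = 3.708 m³/day.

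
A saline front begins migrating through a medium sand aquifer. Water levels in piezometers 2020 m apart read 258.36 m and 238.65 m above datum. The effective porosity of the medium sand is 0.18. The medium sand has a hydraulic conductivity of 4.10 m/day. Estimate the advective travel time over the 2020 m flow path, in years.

Hydraulic gradient i = (258.36 − 238.65) / 2020 = 19.71 / 2020 = 0.009757.
Darcy flux q = K · i = 4.100 × 0.009757 = 0.04001 m/day.
Seepage velocity v = q / n_e = 0.04001 / 0.18 = 0.2223 m/day.
Travel time t = L / v = 2020 / 0.2223 = 9089 days = 24.88 years.

24.9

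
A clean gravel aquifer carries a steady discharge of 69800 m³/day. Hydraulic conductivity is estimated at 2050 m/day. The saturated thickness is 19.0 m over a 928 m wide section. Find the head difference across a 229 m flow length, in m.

0.442

Cross-sectional area A = 928 × 19.0 = 17632 m².
From Q = K·A·i, i = Q / (K·A) = 69800 / (2050 × 17632) = 0.001931.
Head loss Δh = i · L = 0.001931 × 229 = 0.4422 m.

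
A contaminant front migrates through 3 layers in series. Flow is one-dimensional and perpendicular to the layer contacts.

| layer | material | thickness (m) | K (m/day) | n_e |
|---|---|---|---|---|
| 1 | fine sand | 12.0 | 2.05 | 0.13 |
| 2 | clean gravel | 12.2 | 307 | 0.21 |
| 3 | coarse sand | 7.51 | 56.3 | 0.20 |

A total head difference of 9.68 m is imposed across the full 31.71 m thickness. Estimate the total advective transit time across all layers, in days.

With flow normal to the layers, continuity requires the same specific discharge q through every layer.
Σ(b_i/K_i) = 12.0/2.05 + 12.2/307 + 7.51/56.3 = 6.027 d.
q = Δh / Σ(b_i/K_i) = 9.68 / 6.027 = 1.606 m/day.
In each layer the seepage velocity is v_i = q/n_i, so the layer transit time is t_i = b_i·n_i / q:
  layer 1 (fine sand): t_1 = 12.0 × 0.13 / 1.606 = 0.9713 d
  layer 2 (clean gravel): t_2 = 12.2 × 0.21 / 1.606 = 1.595 d
  layer 3 (coarse sand): t_3 = 7.51 × 0.20 / 1.606 = 0.9351 d
Total t = Σ t_i = 3.502 days.

3.50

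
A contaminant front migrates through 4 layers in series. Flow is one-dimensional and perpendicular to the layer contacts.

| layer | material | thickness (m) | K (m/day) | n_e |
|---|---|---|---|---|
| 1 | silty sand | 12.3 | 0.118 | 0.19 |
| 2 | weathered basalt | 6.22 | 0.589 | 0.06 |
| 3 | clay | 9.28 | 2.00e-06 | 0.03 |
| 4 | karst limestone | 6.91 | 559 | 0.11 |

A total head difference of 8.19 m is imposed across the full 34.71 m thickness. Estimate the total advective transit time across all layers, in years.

With flow normal to the layers, continuity requires the same specific discharge q through every layer.
Σ(b_i/K_i) = 12.3/0.118 + 6.22/0.589 + 9.28/2.00e-06 + 6.91/559 = 4.640e+06 d.
q = Δh / Σ(b_i/K_i) = 8.19 / 4.640e+06 = 1.765e-06 m/day.
In each layer the seepage velocity is v_i = q/n_i, so the layer transit time is t_i = b_i·n_i / q:
  layer 1 (silty sand): t_1 = 12.3 × 0.19 / 1.765e-06 = 1.324e+06 d
  layer 2 (weathered basalt): t_2 = 6.22 × 0.06 / 1.765e-06 = 2.114e+05 d
  layer 3 (clay): t_3 = 9.28 × 0.03 / 1.765e-06 = 1.577e+05 d
  layer 4 (karst limestone): t_4 = 6.91 × 0.11 / 1.765e-06 = 4.306e+05 d
Total t = Σ t_i = 2.124e+06 days = 5815 years.

5810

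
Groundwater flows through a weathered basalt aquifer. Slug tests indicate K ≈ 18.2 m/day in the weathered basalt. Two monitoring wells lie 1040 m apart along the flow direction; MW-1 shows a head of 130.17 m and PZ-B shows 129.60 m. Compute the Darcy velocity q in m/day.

0.00997

Hydraulic gradient i = (130.17 − 129.60) / 1040 = 0.57 / 1040 = 0.0005481.
Specific discharge q = K · i = 18.20 × 0.0005481 = 0.009975 m/day.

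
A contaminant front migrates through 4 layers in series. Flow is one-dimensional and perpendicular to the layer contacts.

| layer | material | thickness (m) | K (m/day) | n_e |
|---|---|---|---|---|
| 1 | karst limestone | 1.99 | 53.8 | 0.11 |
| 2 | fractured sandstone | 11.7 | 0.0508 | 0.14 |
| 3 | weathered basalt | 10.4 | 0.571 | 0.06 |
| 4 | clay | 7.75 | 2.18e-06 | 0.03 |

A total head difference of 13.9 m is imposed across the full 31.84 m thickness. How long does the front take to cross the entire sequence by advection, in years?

With flow normal to the layers, continuity requires the same specific discharge q through every layer.
Σ(b_i/K_i) = 1.99/53.8 + 11.7/0.0508 + 10.4/0.571 + 7.75/2.18e-06 = 3.555e+06 d.
q = Δh / Σ(b_i/K_i) = 13.9 / 3.555e+06 = 3.910e-06 m/day.
In each layer the seepage velocity is v_i = q/n_i, so the layer transit time is t_i = b_i·n_i / q:
  layer 1 (karst limestone): t_1 = 1.99 × 0.11 / 3.910e-06 = 55989 d
  layer 2 (fractured sandstone): t_2 = 11.7 × 0.14 / 3.910e-06 = 4.190e+05 d
  layer 3 (weathered basalt): t_3 = 10.4 × 0.06 / 3.910e-06 = 1.596e+05 d
  layer 4 (clay): t_4 = 7.75 × 0.03 / 3.910e-06 = 59468 d
Total t = Σ t_i = 6.940e+05 days = 1900 years.

1900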